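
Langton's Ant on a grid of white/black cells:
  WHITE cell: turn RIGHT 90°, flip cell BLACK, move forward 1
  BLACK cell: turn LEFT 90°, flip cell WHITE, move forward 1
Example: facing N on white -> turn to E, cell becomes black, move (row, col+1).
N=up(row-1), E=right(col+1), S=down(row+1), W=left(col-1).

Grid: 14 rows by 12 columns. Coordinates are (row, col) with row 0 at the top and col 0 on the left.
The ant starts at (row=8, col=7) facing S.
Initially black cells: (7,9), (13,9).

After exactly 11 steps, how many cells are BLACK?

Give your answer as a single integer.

Step 1: on WHITE (8,7): turn R to W, flip to black, move to (8,6). |black|=3
Step 2: on WHITE (8,6): turn R to N, flip to black, move to (7,6). |black|=4
Step 3: on WHITE (7,6): turn R to E, flip to black, move to (7,7). |black|=5
Step 4: on WHITE (7,7): turn R to S, flip to black, move to (8,7). |black|=6
Step 5: on BLACK (8,7): turn L to E, flip to white, move to (8,8). |black|=5
Step 6: on WHITE (8,8): turn R to S, flip to black, move to (9,8). |black|=6
Step 7: on WHITE (9,8): turn R to W, flip to black, move to (9,7). |black|=7
Step 8: on WHITE (9,7): turn R to N, flip to black, move to (8,7). |black|=8
Step 9: on WHITE (8,7): turn R to E, flip to black, move to (8,8). |black|=9
Step 10: on BLACK (8,8): turn L to N, flip to white, move to (7,8). |black|=8
Step 11: on WHITE (7,8): turn R to E, flip to black, move to (7,9). |black|=9

Answer: 9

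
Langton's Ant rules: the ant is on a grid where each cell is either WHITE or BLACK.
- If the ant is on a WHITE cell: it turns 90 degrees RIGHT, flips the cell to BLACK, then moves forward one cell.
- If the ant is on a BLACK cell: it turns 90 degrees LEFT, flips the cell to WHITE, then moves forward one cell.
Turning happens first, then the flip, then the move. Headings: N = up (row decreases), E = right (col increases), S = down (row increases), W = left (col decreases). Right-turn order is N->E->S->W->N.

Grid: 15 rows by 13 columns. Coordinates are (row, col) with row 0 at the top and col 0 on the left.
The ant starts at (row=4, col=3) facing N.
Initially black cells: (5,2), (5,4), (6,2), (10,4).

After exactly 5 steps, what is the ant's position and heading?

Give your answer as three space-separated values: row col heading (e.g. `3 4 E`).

Answer: 6 4 W

Derivation:
Step 1: on WHITE (4,3): turn R to E, flip to black, move to (4,4). |black|=5
Step 2: on WHITE (4,4): turn R to S, flip to black, move to (5,4). |black|=6
Step 3: on BLACK (5,4): turn L to E, flip to white, move to (5,5). |black|=5
Step 4: on WHITE (5,5): turn R to S, flip to black, move to (6,5). |black|=6
Step 5: on WHITE (6,5): turn R to W, flip to black, move to (6,4). |black|=7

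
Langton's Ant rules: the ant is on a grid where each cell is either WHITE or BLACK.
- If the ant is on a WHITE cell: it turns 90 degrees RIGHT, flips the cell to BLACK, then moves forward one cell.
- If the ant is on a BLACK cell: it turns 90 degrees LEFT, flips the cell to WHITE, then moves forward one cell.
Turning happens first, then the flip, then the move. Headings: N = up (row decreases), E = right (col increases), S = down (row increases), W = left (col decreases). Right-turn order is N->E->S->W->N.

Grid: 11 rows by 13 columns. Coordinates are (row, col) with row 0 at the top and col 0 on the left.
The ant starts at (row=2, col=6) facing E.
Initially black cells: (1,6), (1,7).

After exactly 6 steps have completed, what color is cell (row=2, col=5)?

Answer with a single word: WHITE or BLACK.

Answer: BLACK

Derivation:
Step 1: on WHITE (2,6): turn R to S, flip to black, move to (3,6). |black|=3
Step 2: on WHITE (3,6): turn R to W, flip to black, move to (3,5). |black|=4
Step 3: on WHITE (3,5): turn R to N, flip to black, move to (2,5). |black|=5
Step 4: on WHITE (2,5): turn R to E, flip to black, move to (2,6). |black|=6
Step 5: on BLACK (2,6): turn L to N, flip to white, move to (1,6). |black|=5
Step 6: on BLACK (1,6): turn L to W, flip to white, move to (1,5). |black|=4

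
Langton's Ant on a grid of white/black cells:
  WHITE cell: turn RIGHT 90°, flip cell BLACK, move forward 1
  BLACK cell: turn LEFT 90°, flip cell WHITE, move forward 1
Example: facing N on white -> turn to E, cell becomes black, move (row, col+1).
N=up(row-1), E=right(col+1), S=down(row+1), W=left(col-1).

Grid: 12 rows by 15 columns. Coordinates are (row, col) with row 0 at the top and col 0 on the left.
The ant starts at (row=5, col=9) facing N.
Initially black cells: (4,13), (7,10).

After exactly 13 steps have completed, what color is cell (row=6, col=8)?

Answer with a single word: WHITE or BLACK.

Answer: BLACK

Derivation:
Step 1: on WHITE (5,9): turn R to E, flip to black, move to (5,10). |black|=3
Step 2: on WHITE (5,10): turn R to S, flip to black, move to (6,10). |black|=4
Step 3: on WHITE (6,10): turn R to W, flip to black, move to (6,9). |black|=5
Step 4: on WHITE (6,9): turn R to N, flip to black, move to (5,9). |black|=6
Step 5: on BLACK (5,9): turn L to W, flip to white, move to (5,8). |black|=5
Step 6: on WHITE (5,8): turn R to N, flip to black, move to (4,8). |black|=6
Step 7: on WHITE (4,8): turn R to E, flip to black, move to (4,9). |black|=7
Step 8: on WHITE (4,9): turn R to S, flip to black, move to (5,9). |black|=8
Step 9: on WHITE (5,9): turn R to W, flip to black, move to (5,8). |black|=9
Step 10: on BLACK (5,8): turn L to S, flip to white, move to (6,8). |black|=8
Step 11: on WHITE (6,8): turn R to W, flip to black, move to (6,7). |black|=9
Step 12: on WHITE (6,7): turn R to N, flip to black, move to (5,7). |black|=10
Step 13: on WHITE (5,7): turn R to E, flip to black, move to (5,8). |black|=11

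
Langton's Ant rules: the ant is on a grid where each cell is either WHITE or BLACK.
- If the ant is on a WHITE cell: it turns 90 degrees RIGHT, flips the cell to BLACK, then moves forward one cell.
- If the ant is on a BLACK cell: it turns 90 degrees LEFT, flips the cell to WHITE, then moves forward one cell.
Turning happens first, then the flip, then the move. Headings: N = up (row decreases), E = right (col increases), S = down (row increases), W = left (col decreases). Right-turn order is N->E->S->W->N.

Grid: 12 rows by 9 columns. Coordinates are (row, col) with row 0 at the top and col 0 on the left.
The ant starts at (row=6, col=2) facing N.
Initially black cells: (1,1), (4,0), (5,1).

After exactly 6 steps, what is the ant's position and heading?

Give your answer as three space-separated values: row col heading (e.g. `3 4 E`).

Step 1: on WHITE (6,2): turn R to E, flip to black, move to (6,3). |black|=4
Step 2: on WHITE (6,3): turn R to S, flip to black, move to (7,3). |black|=5
Step 3: on WHITE (7,3): turn R to W, flip to black, move to (7,2). |black|=6
Step 4: on WHITE (7,2): turn R to N, flip to black, move to (6,2). |black|=7
Step 5: on BLACK (6,2): turn L to W, flip to white, move to (6,1). |black|=6
Step 6: on WHITE (6,1): turn R to N, flip to black, move to (5,1). |black|=7

Answer: 5 1 N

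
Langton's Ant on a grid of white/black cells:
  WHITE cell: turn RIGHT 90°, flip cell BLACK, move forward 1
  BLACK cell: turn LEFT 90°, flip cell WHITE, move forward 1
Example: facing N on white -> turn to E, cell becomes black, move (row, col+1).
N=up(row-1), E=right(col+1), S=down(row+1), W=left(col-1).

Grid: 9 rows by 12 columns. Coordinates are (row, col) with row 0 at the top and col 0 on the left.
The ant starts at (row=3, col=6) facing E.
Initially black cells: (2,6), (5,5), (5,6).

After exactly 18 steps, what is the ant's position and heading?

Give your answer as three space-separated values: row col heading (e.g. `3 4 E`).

Answer: 6 5 W

Derivation:
Step 1: on WHITE (3,6): turn R to S, flip to black, move to (4,6). |black|=4
Step 2: on WHITE (4,6): turn R to W, flip to black, move to (4,5). |black|=5
Step 3: on WHITE (4,5): turn R to N, flip to black, move to (3,5). |black|=6
Step 4: on WHITE (3,5): turn R to E, flip to black, move to (3,6). |black|=7
Step 5: on BLACK (3,6): turn L to N, flip to white, move to (2,6). |black|=6
Step 6: on BLACK (2,6): turn L to W, flip to white, move to (2,5). |black|=5
Step 7: on WHITE (2,5): turn R to N, flip to black, move to (1,5). |black|=6
Step 8: on WHITE (1,5): turn R to E, flip to black, move to (1,6). |black|=7
Step 9: on WHITE (1,6): turn R to S, flip to black, move to (2,6). |black|=8
Step 10: on WHITE (2,6): turn R to W, flip to black, move to (2,5). |black|=9
Step 11: on BLACK (2,5): turn L to S, flip to white, move to (3,5). |black|=8
Step 12: on BLACK (3,5): turn L to E, flip to white, move to (3,6). |black|=7
Step 13: on WHITE (3,6): turn R to S, flip to black, move to (4,6). |black|=8
Step 14: on BLACK (4,6): turn L to E, flip to white, move to (4,7). |black|=7
Step 15: on WHITE (4,7): turn R to S, flip to black, move to (5,7). |black|=8
Step 16: on WHITE (5,7): turn R to W, flip to black, move to (5,6). |black|=9
Step 17: on BLACK (5,6): turn L to S, flip to white, move to (6,6). |black|=8
Step 18: on WHITE (6,6): turn R to W, flip to black, move to (6,5). |black|=9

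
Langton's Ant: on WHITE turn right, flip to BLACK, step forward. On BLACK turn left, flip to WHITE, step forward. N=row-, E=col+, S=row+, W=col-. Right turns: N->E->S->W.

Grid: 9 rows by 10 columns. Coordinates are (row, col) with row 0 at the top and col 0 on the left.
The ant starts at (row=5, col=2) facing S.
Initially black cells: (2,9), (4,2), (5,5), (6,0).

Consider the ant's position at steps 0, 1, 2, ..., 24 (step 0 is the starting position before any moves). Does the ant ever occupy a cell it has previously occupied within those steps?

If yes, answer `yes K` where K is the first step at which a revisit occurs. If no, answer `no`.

Step 1: on WHITE (5,2): turn R to W, flip to black, move to (5,1). |black|=5 — new cell
Step 2: on WHITE (5,1): turn R to N, flip to black, move to (4,1). |black|=6 — new cell
Step 3: on WHITE (4,1): turn R to E, flip to black, move to (4,2). |black|=7 — new cell
Step 4: on BLACK (4,2): turn L to N, flip to white, move to (3,2). |black|=6 — new cell
Step 5: on WHITE (3,2): turn R to E, flip to black, move to (3,3). |black|=7 — new cell
Step 6: on WHITE (3,3): turn R to S, flip to black, move to (4,3). |black|=8 — new cell
Step 7: on WHITE (4,3): turn R to W, flip to black, move to (4,2). |black|=9 — REVISIT

Answer: yes 7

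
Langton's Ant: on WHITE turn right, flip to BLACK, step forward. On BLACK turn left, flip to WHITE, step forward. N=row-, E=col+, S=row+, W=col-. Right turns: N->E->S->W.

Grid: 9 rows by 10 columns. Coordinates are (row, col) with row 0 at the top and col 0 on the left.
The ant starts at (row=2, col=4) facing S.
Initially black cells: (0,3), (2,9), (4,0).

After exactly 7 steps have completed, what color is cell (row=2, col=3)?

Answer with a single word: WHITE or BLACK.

Answer: BLACK

Derivation:
Step 1: on WHITE (2,4): turn R to W, flip to black, move to (2,3). |black|=4
Step 2: on WHITE (2,3): turn R to N, flip to black, move to (1,3). |black|=5
Step 3: on WHITE (1,3): turn R to E, flip to black, move to (1,4). |black|=6
Step 4: on WHITE (1,4): turn R to S, flip to black, move to (2,4). |black|=7
Step 5: on BLACK (2,4): turn L to E, flip to white, move to (2,5). |black|=6
Step 6: on WHITE (2,5): turn R to S, flip to black, move to (3,5). |black|=7
Step 7: on WHITE (3,5): turn R to W, flip to black, move to (3,4). |black|=8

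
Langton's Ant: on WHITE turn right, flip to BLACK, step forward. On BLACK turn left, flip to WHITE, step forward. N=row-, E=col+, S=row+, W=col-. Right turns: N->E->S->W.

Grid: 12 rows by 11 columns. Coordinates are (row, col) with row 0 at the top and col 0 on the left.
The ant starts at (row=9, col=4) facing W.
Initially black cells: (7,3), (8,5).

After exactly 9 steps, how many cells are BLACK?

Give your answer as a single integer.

Answer: 7

Derivation:
Step 1: on WHITE (9,4): turn R to N, flip to black, move to (8,4). |black|=3
Step 2: on WHITE (8,4): turn R to E, flip to black, move to (8,5). |black|=4
Step 3: on BLACK (8,5): turn L to N, flip to white, move to (7,5). |black|=3
Step 4: on WHITE (7,5): turn R to E, flip to black, move to (7,6). |black|=4
Step 5: on WHITE (7,6): turn R to S, flip to black, move to (8,6). |black|=5
Step 6: on WHITE (8,6): turn R to W, flip to black, move to (8,5). |black|=6
Step 7: on WHITE (8,5): turn R to N, flip to black, move to (7,5). |black|=7
Step 8: on BLACK (7,5): turn L to W, flip to white, move to (7,4). |black|=6
Step 9: on WHITE (7,4): turn R to N, flip to black, move to (6,4). |black|=7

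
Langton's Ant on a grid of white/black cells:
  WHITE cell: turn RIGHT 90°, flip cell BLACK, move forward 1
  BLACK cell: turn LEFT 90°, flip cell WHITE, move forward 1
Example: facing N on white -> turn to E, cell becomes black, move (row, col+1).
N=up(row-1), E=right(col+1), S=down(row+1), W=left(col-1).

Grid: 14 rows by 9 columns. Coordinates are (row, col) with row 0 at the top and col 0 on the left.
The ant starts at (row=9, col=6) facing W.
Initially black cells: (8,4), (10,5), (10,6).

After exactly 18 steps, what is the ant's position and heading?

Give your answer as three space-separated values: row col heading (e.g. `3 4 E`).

Step 1: on WHITE (9,6): turn R to N, flip to black, move to (8,6). |black|=4
Step 2: on WHITE (8,6): turn R to E, flip to black, move to (8,7). |black|=5
Step 3: on WHITE (8,7): turn R to S, flip to black, move to (9,7). |black|=6
Step 4: on WHITE (9,7): turn R to W, flip to black, move to (9,6). |black|=7
Step 5: on BLACK (9,6): turn L to S, flip to white, move to (10,6). |black|=6
Step 6: on BLACK (10,6): turn L to E, flip to white, move to (10,7). |black|=5
Step 7: on WHITE (10,7): turn R to S, flip to black, move to (11,7). |black|=6
Step 8: on WHITE (11,7): turn R to W, flip to black, move to (11,6). |black|=7
Step 9: on WHITE (11,6): turn R to N, flip to black, move to (10,6). |black|=8
Step 10: on WHITE (10,6): turn R to E, flip to black, move to (10,7). |black|=9
Step 11: on BLACK (10,7): turn L to N, flip to white, move to (9,7). |black|=8
Step 12: on BLACK (9,7): turn L to W, flip to white, move to (9,6). |black|=7
Step 13: on WHITE (9,6): turn R to N, flip to black, move to (8,6). |black|=8
Step 14: on BLACK (8,6): turn L to W, flip to white, move to (8,5). |black|=7
Step 15: on WHITE (8,5): turn R to N, flip to black, move to (7,5). |black|=8
Step 16: on WHITE (7,5): turn R to E, flip to black, move to (7,6). |black|=9
Step 17: on WHITE (7,6): turn R to S, flip to black, move to (8,6). |black|=10
Step 18: on WHITE (8,6): turn R to W, flip to black, move to (8,5). |black|=11

Answer: 8 5 W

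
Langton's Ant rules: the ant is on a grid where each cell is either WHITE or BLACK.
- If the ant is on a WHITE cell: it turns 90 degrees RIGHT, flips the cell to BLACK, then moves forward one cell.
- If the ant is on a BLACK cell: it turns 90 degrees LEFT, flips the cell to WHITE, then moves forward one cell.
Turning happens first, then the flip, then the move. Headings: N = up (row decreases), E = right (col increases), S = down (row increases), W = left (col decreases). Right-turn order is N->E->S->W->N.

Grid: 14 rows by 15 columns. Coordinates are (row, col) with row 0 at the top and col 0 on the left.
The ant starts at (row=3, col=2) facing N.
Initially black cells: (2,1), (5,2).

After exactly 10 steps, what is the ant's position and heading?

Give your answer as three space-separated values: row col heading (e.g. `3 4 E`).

Step 1: on WHITE (3,2): turn R to E, flip to black, move to (3,3). |black|=3
Step 2: on WHITE (3,3): turn R to S, flip to black, move to (4,3). |black|=4
Step 3: on WHITE (4,3): turn R to W, flip to black, move to (4,2). |black|=5
Step 4: on WHITE (4,2): turn R to N, flip to black, move to (3,2). |black|=6
Step 5: on BLACK (3,2): turn L to W, flip to white, move to (3,1). |black|=5
Step 6: on WHITE (3,1): turn R to N, flip to black, move to (2,1). |black|=6
Step 7: on BLACK (2,1): turn L to W, flip to white, move to (2,0). |black|=5
Step 8: on WHITE (2,0): turn R to N, flip to black, move to (1,0). |black|=6
Step 9: on WHITE (1,0): turn R to E, flip to black, move to (1,1). |black|=7
Step 10: on WHITE (1,1): turn R to S, flip to black, move to (2,1). |black|=8

Answer: 2 1 S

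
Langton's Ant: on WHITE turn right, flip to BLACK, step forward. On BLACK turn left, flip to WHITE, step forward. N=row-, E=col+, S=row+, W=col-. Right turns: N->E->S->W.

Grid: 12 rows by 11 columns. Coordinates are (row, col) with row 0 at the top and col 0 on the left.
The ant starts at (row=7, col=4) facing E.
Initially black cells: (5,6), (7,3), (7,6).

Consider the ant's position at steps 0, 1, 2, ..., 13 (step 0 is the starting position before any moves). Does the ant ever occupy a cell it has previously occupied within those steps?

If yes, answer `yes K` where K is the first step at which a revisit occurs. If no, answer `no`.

Step 1: on WHITE (7,4): turn R to S, flip to black, move to (8,4). |black|=4 — new cell
Step 2: on WHITE (8,4): turn R to W, flip to black, move to (8,3). |black|=5 — new cell
Step 3: on WHITE (8,3): turn R to N, flip to black, move to (7,3). |black|=6 — new cell
Step 4: on BLACK (7,3): turn L to W, flip to white, move to (7,2). |black|=5 — new cell
Step 5: on WHITE (7,2): turn R to N, flip to black, move to (6,2). |black|=6 — new cell
Step 6: on WHITE (6,2): turn R to E, flip to black, move to (6,3). |black|=7 — new cell
Step 7: on WHITE (6,3): turn R to S, flip to black, move to (7,3). |black|=8 — REVISIT

Answer: yes 7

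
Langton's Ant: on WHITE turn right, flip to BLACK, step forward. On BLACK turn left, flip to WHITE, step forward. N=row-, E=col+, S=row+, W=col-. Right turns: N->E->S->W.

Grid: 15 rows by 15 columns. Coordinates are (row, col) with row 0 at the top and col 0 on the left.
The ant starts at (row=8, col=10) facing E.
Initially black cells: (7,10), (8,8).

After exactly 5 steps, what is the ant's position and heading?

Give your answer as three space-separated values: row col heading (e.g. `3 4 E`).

Step 1: on WHITE (8,10): turn R to S, flip to black, move to (9,10). |black|=3
Step 2: on WHITE (9,10): turn R to W, flip to black, move to (9,9). |black|=4
Step 3: on WHITE (9,9): turn R to N, flip to black, move to (8,9). |black|=5
Step 4: on WHITE (8,9): turn R to E, flip to black, move to (8,10). |black|=6
Step 5: on BLACK (8,10): turn L to N, flip to white, move to (7,10). |black|=5

Answer: 7 10 N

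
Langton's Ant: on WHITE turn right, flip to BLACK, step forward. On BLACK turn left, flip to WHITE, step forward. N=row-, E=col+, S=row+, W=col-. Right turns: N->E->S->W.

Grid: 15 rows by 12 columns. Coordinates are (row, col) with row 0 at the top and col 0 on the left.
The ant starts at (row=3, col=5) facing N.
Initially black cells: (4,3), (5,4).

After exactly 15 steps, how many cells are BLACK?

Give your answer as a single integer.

Step 1: on WHITE (3,5): turn R to E, flip to black, move to (3,6). |black|=3
Step 2: on WHITE (3,6): turn R to S, flip to black, move to (4,6). |black|=4
Step 3: on WHITE (4,6): turn R to W, flip to black, move to (4,5). |black|=5
Step 4: on WHITE (4,5): turn R to N, flip to black, move to (3,5). |black|=6
Step 5: on BLACK (3,5): turn L to W, flip to white, move to (3,4). |black|=5
Step 6: on WHITE (3,4): turn R to N, flip to black, move to (2,4). |black|=6
Step 7: on WHITE (2,4): turn R to E, flip to black, move to (2,5). |black|=7
Step 8: on WHITE (2,5): turn R to S, flip to black, move to (3,5). |black|=8
Step 9: on WHITE (3,5): turn R to W, flip to black, move to (3,4). |black|=9
Step 10: on BLACK (3,4): turn L to S, flip to white, move to (4,4). |black|=8
Step 11: on WHITE (4,4): turn R to W, flip to black, move to (4,3). |black|=9
Step 12: on BLACK (4,3): turn L to S, flip to white, move to (5,3). |black|=8
Step 13: on WHITE (5,3): turn R to W, flip to black, move to (5,2). |black|=9
Step 14: on WHITE (5,2): turn R to N, flip to black, move to (4,2). |black|=10
Step 15: on WHITE (4,2): turn R to E, flip to black, move to (4,3). |black|=11

Answer: 11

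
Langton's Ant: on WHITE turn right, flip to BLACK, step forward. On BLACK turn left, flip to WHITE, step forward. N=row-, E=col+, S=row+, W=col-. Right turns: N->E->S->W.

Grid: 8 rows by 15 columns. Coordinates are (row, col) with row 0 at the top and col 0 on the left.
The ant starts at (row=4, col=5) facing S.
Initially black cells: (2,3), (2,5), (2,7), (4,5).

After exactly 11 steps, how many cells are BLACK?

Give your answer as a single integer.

Step 1: on BLACK (4,5): turn L to E, flip to white, move to (4,6). |black|=3
Step 2: on WHITE (4,6): turn R to S, flip to black, move to (5,6). |black|=4
Step 3: on WHITE (5,6): turn R to W, flip to black, move to (5,5). |black|=5
Step 4: on WHITE (5,5): turn R to N, flip to black, move to (4,5). |black|=6
Step 5: on WHITE (4,5): turn R to E, flip to black, move to (4,6). |black|=7
Step 6: on BLACK (4,6): turn L to N, flip to white, move to (3,6). |black|=6
Step 7: on WHITE (3,6): turn R to E, flip to black, move to (3,7). |black|=7
Step 8: on WHITE (3,7): turn R to S, flip to black, move to (4,7). |black|=8
Step 9: on WHITE (4,7): turn R to W, flip to black, move to (4,6). |black|=9
Step 10: on WHITE (4,6): turn R to N, flip to black, move to (3,6). |black|=10
Step 11: on BLACK (3,6): turn L to W, flip to white, move to (3,5). |black|=9

Answer: 9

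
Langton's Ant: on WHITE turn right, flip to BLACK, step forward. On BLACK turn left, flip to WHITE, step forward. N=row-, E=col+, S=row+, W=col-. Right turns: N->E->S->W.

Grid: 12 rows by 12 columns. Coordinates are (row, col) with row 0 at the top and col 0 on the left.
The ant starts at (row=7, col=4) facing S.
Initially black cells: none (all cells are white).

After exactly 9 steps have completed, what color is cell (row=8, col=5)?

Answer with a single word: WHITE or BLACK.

Step 1: on WHITE (7,4): turn R to W, flip to black, move to (7,3). |black|=1
Step 2: on WHITE (7,3): turn R to N, flip to black, move to (6,3). |black|=2
Step 3: on WHITE (6,3): turn R to E, flip to black, move to (6,4). |black|=3
Step 4: on WHITE (6,4): turn R to S, flip to black, move to (7,4). |black|=4
Step 5: on BLACK (7,4): turn L to E, flip to white, move to (7,5). |black|=3
Step 6: on WHITE (7,5): turn R to S, flip to black, move to (8,5). |black|=4
Step 7: on WHITE (8,5): turn R to W, flip to black, move to (8,4). |black|=5
Step 8: on WHITE (8,4): turn R to N, flip to black, move to (7,4). |black|=6
Step 9: on WHITE (7,4): turn R to E, flip to black, move to (7,5). |black|=7

Answer: BLACK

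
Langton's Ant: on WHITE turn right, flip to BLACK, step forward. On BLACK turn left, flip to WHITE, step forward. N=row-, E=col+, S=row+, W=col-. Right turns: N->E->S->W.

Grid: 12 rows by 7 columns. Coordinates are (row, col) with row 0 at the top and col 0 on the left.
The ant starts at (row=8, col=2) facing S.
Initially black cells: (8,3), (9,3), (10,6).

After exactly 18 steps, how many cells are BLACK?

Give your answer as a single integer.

Step 1: on WHITE (8,2): turn R to W, flip to black, move to (8,1). |black|=4
Step 2: on WHITE (8,1): turn R to N, flip to black, move to (7,1). |black|=5
Step 3: on WHITE (7,1): turn R to E, flip to black, move to (7,2). |black|=6
Step 4: on WHITE (7,2): turn R to S, flip to black, move to (8,2). |black|=7
Step 5: on BLACK (8,2): turn L to E, flip to white, move to (8,3). |black|=6
Step 6: on BLACK (8,3): turn L to N, flip to white, move to (7,3). |black|=5
Step 7: on WHITE (7,3): turn R to E, flip to black, move to (7,4). |black|=6
Step 8: on WHITE (7,4): turn R to S, flip to black, move to (8,4). |black|=7
Step 9: on WHITE (8,4): turn R to W, flip to black, move to (8,3). |black|=8
Step 10: on WHITE (8,3): turn R to N, flip to black, move to (7,3). |black|=9
Step 11: on BLACK (7,3): turn L to W, flip to white, move to (7,2). |black|=8
Step 12: on BLACK (7,2): turn L to S, flip to white, move to (8,2). |black|=7
Step 13: on WHITE (8,2): turn R to W, flip to black, move to (8,1). |black|=8
Step 14: on BLACK (8,1): turn L to S, flip to white, move to (9,1). |black|=7
Step 15: on WHITE (9,1): turn R to W, flip to black, move to (9,0). |black|=8
Step 16: on WHITE (9,0): turn R to N, flip to black, move to (8,0). |black|=9
Step 17: on WHITE (8,0): turn R to E, flip to black, move to (8,1). |black|=10
Step 18: on WHITE (8,1): turn R to S, flip to black, move to (9,1). |black|=11

Answer: 11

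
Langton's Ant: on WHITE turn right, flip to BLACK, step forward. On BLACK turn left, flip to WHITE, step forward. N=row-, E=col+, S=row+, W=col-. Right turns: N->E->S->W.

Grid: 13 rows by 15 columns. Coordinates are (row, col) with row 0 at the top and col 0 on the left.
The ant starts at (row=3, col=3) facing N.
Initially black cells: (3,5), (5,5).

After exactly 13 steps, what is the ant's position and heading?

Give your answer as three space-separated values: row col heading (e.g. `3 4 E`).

Step 1: on WHITE (3,3): turn R to E, flip to black, move to (3,4). |black|=3
Step 2: on WHITE (3,4): turn R to S, flip to black, move to (4,4). |black|=4
Step 3: on WHITE (4,4): turn R to W, flip to black, move to (4,3). |black|=5
Step 4: on WHITE (4,3): turn R to N, flip to black, move to (3,3). |black|=6
Step 5: on BLACK (3,3): turn L to W, flip to white, move to (3,2). |black|=5
Step 6: on WHITE (3,2): turn R to N, flip to black, move to (2,2). |black|=6
Step 7: on WHITE (2,2): turn R to E, flip to black, move to (2,3). |black|=7
Step 8: on WHITE (2,3): turn R to S, flip to black, move to (3,3). |black|=8
Step 9: on WHITE (3,3): turn R to W, flip to black, move to (3,2). |black|=9
Step 10: on BLACK (3,2): turn L to S, flip to white, move to (4,2). |black|=8
Step 11: on WHITE (4,2): turn R to W, flip to black, move to (4,1). |black|=9
Step 12: on WHITE (4,1): turn R to N, flip to black, move to (3,1). |black|=10
Step 13: on WHITE (3,1): turn R to E, flip to black, move to (3,2). |black|=11

Answer: 3 2 E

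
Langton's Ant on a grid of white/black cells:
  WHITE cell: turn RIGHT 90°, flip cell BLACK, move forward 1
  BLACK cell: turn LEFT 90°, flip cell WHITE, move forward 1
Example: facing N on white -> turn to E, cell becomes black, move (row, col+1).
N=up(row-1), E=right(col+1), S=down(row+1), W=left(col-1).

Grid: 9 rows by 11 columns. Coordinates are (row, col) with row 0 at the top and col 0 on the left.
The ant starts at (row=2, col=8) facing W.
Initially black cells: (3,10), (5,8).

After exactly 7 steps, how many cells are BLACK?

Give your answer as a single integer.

Answer: 7

Derivation:
Step 1: on WHITE (2,8): turn R to N, flip to black, move to (1,8). |black|=3
Step 2: on WHITE (1,8): turn R to E, flip to black, move to (1,9). |black|=4
Step 3: on WHITE (1,9): turn R to S, flip to black, move to (2,9). |black|=5
Step 4: on WHITE (2,9): turn R to W, flip to black, move to (2,8). |black|=6
Step 5: on BLACK (2,8): turn L to S, flip to white, move to (3,8). |black|=5
Step 6: on WHITE (3,8): turn R to W, flip to black, move to (3,7). |black|=6
Step 7: on WHITE (3,7): turn R to N, flip to black, move to (2,7). |black|=7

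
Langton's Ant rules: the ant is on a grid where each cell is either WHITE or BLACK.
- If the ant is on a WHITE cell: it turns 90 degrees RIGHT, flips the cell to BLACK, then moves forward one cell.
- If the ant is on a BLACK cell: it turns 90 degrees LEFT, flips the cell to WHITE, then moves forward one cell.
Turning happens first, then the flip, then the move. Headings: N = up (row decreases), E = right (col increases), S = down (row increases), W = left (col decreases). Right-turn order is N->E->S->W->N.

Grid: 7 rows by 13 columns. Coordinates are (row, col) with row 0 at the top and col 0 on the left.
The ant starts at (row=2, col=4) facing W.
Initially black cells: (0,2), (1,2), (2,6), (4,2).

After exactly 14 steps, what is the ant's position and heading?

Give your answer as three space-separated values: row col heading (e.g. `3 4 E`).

Step 1: on WHITE (2,4): turn R to N, flip to black, move to (1,4). |black|=5
Step 2: on WHITE (1,4): turn R to E, flip to black, move to (1,5). |black|=6
Step 3: on WHITE (1,5): turn R to S, flip to black, move to (2,5). |black|=7
Step 4: on WHITE (2,5): turn R to W, flip to black, move to (2,4). |black|=8
Step 5: on BLACK (2,4): turn L to S, flip to white, move to (3,4). |black|=7
Step 6: on WHITE (3,4): turn R to W, flip to black, move to (3,3). |black|=8
Step 7: on WHITE (3,3): turn R to N, flip to black, move to (2,3). |black|=9
Step 8: on WHITE (2,3): turn R to E, flip to black, move to (2,4). |black|=10
Step 9: on WHITE (2,4): turn R to S, flip to black, move to (3,4). |black|=11
Step 10: on BLACK (3,4): turn L to E, flip to white, move to (3,5). |black|=10
Step 11: on WHITE (3,5): turn R to S, flip to black, move to (4,5). |black|=11
Step 12: on WHITE (4,5): turn R to W, flip to black, move to (4,4). |black|=12
Step 13: on WHITE (4,4): turn R to N, flip to black, move to (3,4). |black|=13
Step 14: on WHITE (3,4): turn R to E, flip to black, move to (3,5). |black|=14

Answer: 3 5 E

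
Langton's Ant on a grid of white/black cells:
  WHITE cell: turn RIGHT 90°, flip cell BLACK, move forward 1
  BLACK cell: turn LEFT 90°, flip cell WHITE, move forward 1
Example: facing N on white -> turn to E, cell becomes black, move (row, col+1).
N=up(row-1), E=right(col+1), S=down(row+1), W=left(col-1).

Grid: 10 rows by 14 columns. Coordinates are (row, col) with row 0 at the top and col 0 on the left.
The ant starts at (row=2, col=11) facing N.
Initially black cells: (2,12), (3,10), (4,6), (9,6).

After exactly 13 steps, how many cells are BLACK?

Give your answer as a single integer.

Answer: 9

Derivation:
Step 1: on WHITE (2,11): turn R to E, flip to black, move to (2,12). |black|=5
Step 2: on BLACK (2,12): turn L to N, flip to white, move to (1,12). |black|=4
Step 3: on WHITE (1,12): turn R to E, flip to black, move to (1,13). |black|=5
Step 4: on WHITE (1,13): turn R to S, flip to black, move to (2,13). |black|=6
Step 5: on WHITE (2,13): turn R to W, flip to black, move to (2,12). |black|=7
Step 6: on WHITE (2,12): turn R to N, flip to black, move to (1,12). |black|=8
Step 7: on BLACK (1,12): turn L to W, flip to white, move to (1,11). |black|=7
Step 8: on WHITE (1,11): turn R to N, flip to black, move to (0,11). |black|=8
Step 9: on WHITE (0,11): turn R to E, flip to black, move to (0,12). |black|=9
Step 10: on WHITE (0,12): turn R to S, flip to black, move to (1,12). |black|=10
Step 11: on WHITE (1,12): turn R to W, flip to black, move to (1,11). |black|=11
Step 12: on BLACK (1,11): turn L to S, flip to white, move to (2,11). |black|=10
Step 13: on BLACK (2,11): turn L to E, flip to white, move to (2,12). |black|=9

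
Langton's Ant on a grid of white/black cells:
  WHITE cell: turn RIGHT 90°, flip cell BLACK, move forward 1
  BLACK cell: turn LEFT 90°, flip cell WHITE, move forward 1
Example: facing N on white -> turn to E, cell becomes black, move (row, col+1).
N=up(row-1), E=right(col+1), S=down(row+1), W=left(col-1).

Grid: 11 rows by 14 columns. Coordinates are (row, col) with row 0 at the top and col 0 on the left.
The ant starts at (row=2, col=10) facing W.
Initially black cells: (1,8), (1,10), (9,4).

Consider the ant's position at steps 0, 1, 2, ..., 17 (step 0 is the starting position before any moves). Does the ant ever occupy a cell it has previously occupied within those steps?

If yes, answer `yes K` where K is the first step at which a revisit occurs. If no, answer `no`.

Step 1: on WHITE (2,10): turn R to N, flip to black, move to (1,10). |black|=4 — new cell
Step 2: on BLACK (1,10): turn L to W, flip to white, move to (1,9). |black|=3 — new cell
Step 3: on WHITE (1,9): turn R to N, flip to black, move to (0,9). |black|=4 — new cell
Step 4: on WHITE (0,9): turn R to E, flip to black, move to (0,10). |black|=5 — new cell
Step 5: on WHITE (0,10): turn R to S, flip to black, move to (1,10). |black|=6 — REVISIT

Answer: yes 5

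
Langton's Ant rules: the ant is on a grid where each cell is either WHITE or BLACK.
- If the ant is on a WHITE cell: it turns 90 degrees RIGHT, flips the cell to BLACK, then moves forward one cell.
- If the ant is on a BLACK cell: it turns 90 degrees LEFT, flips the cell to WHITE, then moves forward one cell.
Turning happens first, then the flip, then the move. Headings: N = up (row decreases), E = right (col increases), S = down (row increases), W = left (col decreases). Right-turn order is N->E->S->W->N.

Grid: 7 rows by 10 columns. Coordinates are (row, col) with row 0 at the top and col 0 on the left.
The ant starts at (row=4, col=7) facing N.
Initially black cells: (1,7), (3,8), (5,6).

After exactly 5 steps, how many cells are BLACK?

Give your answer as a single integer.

Answer: 6

Derivation:
Step 1: on WHITE (4,7): turn R to E, flip to black, move to (4,8). |black|=4
Step 2: on WHITE (4,8): turn R to S, flip to black, move to (5,8). |black|=5
Step 3: on WHITE (5,8): turn R to W, flip to black, move to (5,7). |black|=6
Step 4: on WHITE (5,7): turn R to N, flip to black, move to (4,7). |black|=7
Step 5: on BLACK (4,7): turn L to W, flip to white, move to (4,6). |black|=6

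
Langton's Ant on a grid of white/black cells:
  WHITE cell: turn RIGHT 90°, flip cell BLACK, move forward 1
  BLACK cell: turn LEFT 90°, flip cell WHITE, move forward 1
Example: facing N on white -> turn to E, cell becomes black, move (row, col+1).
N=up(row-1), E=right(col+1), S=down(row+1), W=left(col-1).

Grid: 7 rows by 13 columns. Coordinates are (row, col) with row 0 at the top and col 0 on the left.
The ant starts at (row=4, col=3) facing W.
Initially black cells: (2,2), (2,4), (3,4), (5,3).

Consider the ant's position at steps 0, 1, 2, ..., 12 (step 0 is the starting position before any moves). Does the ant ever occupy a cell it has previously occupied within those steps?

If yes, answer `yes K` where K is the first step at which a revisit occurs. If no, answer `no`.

Step 1: on WHITE (4,3): turn R to N, flip to black, move to (3,3). |black|=5 — new cell
Step 2: on WHITE (3,3): turn R to E, flip to black, move to (3,4). |black|=6 — new cell
Step 3: on BLACK (3,4): turn L to N, flip to white, move to (2,4). |black|=5 — new cell
Step 4: on BLACK (2,4): turn L to W, flip to white, move to (2,3). |black|=4 — new cell
Step 5: on WHITE (2,3): turn R to N, flip to black, move to (1,3). |black|=5 — new cell
Step 6: on WHITE (1,3): turn R to E, flip to black, move to (1,4). |black|=6 — new cell
Step 7: on WHITE (1,4): turn R to S, flip to black, move to (2,4). |black|=7 — REVISIT

Answer: yes 7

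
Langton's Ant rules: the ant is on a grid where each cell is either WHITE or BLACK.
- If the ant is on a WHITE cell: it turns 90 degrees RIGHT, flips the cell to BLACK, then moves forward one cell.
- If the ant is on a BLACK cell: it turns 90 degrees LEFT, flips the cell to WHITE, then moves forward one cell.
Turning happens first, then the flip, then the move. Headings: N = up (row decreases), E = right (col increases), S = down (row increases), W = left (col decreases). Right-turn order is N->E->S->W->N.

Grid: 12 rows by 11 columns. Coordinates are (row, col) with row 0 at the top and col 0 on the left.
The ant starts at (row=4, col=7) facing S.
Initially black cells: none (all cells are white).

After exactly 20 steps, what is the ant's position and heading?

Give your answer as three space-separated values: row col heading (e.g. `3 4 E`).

Step 1: on WHITE (4,7): turn R to W, flip to black, move to (4,6). |black|=1
Step 2: on WHITE (4,6): turn R to N, flip to black, move to (3,6). |black|=2
Step 3: on WHITE (3,6): turn R to E, flip to black, move to (3,7). |black|=3
Step 4: on WHITE (3,7): turn R to S, flip to black, move to (4,7). |black|=4
Step 5: on BLACK (4,7): turn L to E, flip to white, move to (4,8). |black|=3
Step 6: on WHITE (4,8): turn R to S, flip to black, move to (5,8). |black|=4
Step 7: on WHITE (5,8): turn R to W, flip to black, move to (5,7). |black|=5
Step 8: on WHITE (5,7): turn R to N, flip to black, move to (4,7). |black|=6
Step 9: on WHITE (4,7): turn R to E, flip to black, move to (4,8). |black|=7
Step 10: on BLACK (4,8): turn L to N, flip to white, move to (3,8). |black|=6
Step 11: on WHITE (3,8): turn R to E, flip to black, move to (3,9). |black|=7
Step 12: on WHITE (3,9): turn R to S, flip to black, move to (4,9). |black|=8
Step 13: on WHITE (4,9): turn R to W, flip to black, move to (4,8). |black|=9
Step 14: on WHITE (4,8): turn R to N, flip to black, move to (3,8). |black|=10
Step 15: on BLACK (3,8): turn L to W, flip to white, move to (3,7). |black|=9
Step 16: on BLACK (3,7): turn L to S, flip to white, move to (4,7). |black|=8
Step 17: on BLACK (4,7): turn L to E, flip to white, move to (4,8). |black|=7
Step 18: on BLACK (4,8): turn L to N, flip to white, move to (3,8). |black|=6
Step 19: on WHITE (3,8): turn R to E, flip to black, move to (3,9). |black|=7
Step 20: on BLACK (3,9): turn L to N, flip to white, move to (2,9). |black|=6

Answer: 2 9 N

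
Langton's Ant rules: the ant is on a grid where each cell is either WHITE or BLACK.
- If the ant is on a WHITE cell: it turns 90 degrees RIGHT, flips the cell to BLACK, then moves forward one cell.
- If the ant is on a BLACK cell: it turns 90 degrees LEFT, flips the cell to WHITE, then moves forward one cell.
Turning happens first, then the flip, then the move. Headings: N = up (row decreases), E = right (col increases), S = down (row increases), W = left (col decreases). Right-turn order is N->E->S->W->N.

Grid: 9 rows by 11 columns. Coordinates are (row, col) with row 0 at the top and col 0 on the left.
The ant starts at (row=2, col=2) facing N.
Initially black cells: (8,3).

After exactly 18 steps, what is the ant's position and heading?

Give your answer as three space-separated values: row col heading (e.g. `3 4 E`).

Step 1: on WHITE (2,2): turn R to E, flip to black, move to (2,3). |black|=2
Step 2: on WHITE (2,3): turn R to S, flip to black, move to (3,3). |black|=3
Step 3: on WHITE (3,3): turn R to W, flip to black, move to (3,2). |black|=4
Step 4: on WHITE (3,2): turn R to N, flip to black, move to (2,2). |black|=5
Step 5: on BLACK (2,2): turn L to W, flip to white, move to (2,1). |black|=4
Step 6: on WHITE (2,1): turn R to N, flip to black, move to (1,1). |black|=5
Step 7: on WHITE (1,1): turn R to E, flip to black, move to (1,2). |black|=6
Step 8: on WHITE (1,2): turn R to S, flip to black, move to (2,2). |black|=7
Step 9: on WHITE (2,2): turn R to W, flip to black, move to (2,1). |black|=8
Step 10: on BLACK (2,1): turn L to S, flip to white, move to (3,1). |black|=7
Step 11: on WHITE (3,1): turn R to W, flip to black, move to (3,0). |black|=8
Step 12: on WHITE (3,0): turn R to N, flip to black, move to (2,0). |black|=9
Step 13: on WHITE (2,0): turn R to E, flip to black, move to (2,1). |black|=10
Step 14: on WHITE (2,1): turn R to S, flip to black, move to (3,1). |black|=11
Step 15: on BLACK (3,1): turn L to E, flip to white, move to (3,2). |black|=10
Step 16: on BLACK (3,2): turn L to N, flip to white, move to (2,2). |black|=9
Step 17: on BLACK (2,2): turn L to W, flip to white, move to (2,1). |black|=8
Step 18: on BLACK (2,1): turn L to S, flip to white, move to (3,1). |black|=7

Answer: 3 1 S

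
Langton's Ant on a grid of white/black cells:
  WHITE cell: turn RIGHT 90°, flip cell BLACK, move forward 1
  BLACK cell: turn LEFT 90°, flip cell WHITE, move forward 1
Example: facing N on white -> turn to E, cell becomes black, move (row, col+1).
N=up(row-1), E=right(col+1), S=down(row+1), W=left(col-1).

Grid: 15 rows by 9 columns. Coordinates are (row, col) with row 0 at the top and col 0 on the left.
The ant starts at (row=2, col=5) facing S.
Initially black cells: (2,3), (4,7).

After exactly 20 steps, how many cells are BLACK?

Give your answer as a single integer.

Answer: 8

Derivation:
Step 1: on WHITE (2,5): turn R to W, flip to black, move to (2,4). |black|=3
Step 2: on WHITE (2,4): turn R to N, flip to black, move to (1,4). |black|=4
Step 3: on WHITE (1,4): turn R to E, flip to black, move to (1,5). |black|=5
Step 4: on WHITE (1,5): turn R to S, flip to black, move to (2,5). |black|=6
Step 5: on BLACK (2,5): turn L to E, flip to white, move to (2,6). |black|=5
Step 6: on WHITE (2,6): turn R to S, flip to black, move to (3,6). |black|=6
Step 7: on WHITE (3,6): turn R to W, flip to black, move to (3,5). |black|=7
Step 8: on WHITE (3,5): turn R to N, flip to black, move to (2,5). |black|=8
Step 9: on WHITE (2,5): turn R to E, flip to black, move to (2,6). |black|=9
Step 10: on BLACK (2,6): turn L to N, flip to white, move to (1,6). |black|=8
Step 11: on WHITE (1,6): turn R to E, flip to black, move to (1,7). |black|=9
Step 12: on WHITE (1,7): turn R to S, flip to black, move to (2,7). |black|=10
Step 13: on WHITE (2,7): turn R to W, flip to black, move to (2,6). |black|=11
Step 14: on WHITE (2,6): turn R to N, flip to black, move to (1,6). |black|=12
Step 15: on BLACK (1,6): turn L to W, flip to white, move to (1,5). |black|=11
Step 16: on BLACK (1,5): turn L to S, flip to white, move to (2,5). |black|=10
Step 17: on BLACK (2,5): turn L to E, flip to white, move to (2,6). |black|=9
Step 18: on BLACK (2,6): turn L to N, flip to white, move to (1,6). |black|=8
Step 19: on WHITE (1,6): turn R to E, flip to black, move to (1,7). |black|=9
Step 20: on BLACK (1,7): turn L to N, flip to white, move to (0,7). |black|=8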